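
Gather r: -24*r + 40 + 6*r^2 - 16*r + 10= 6*r^2 - 40*r + 50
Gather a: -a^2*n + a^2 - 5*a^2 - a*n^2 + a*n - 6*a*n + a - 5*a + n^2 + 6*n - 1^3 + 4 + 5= a^2*(-n - 4) + a*(-n^2 - 5*n - 4) + n^2 + 6*n + 8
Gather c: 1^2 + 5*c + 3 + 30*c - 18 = 35*c - 14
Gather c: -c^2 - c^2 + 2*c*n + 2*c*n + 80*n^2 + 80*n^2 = -2*c^2 + 4*c*n + 160*n^2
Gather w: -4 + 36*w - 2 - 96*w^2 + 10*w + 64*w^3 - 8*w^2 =64*w^3 - 104*w^2 + 46*w - 6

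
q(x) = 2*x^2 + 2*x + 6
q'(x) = 4*x + 2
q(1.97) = 17.70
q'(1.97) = 9.88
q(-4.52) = 37.82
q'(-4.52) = -16.08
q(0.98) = 9.88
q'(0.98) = 5.92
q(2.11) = 19.12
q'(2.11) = 10.44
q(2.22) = 20.30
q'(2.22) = 10.88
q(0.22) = 6.54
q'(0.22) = 2.88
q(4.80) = 61.68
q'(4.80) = 21.20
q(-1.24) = 6.60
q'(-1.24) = -2.96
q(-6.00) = 66.00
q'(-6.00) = -22.00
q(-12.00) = 270.00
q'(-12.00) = -46.00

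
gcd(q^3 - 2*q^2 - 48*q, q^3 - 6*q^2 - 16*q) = q^2 - 8*q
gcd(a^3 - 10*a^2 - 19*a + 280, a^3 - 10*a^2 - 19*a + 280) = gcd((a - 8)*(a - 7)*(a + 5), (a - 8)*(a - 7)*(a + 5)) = a^3 - 10*a^2 - 19*a + 280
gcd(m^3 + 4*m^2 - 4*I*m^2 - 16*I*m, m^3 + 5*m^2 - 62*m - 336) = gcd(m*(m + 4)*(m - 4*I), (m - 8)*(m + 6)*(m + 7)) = 1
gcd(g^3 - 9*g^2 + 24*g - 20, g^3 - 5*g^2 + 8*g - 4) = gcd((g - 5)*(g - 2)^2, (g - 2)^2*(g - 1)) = g^2 - 4*g + 4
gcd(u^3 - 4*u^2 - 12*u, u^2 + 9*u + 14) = u + 2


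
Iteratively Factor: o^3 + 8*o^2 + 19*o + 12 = (o + 3)*(o^2 + 5*o + 4) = (o + 3)*(o + 4)*(o + 1)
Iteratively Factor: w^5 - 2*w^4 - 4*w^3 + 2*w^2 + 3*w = (w + 1)*(w^4 - 3*w^3 - w^2 + 3*w) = w*(w + 1)*(w^3 - 3*w^2 - w + 3) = w*(w - 3)*(w + 1)*(w^2 - 1) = w*(w - 3)*(w - 1)*(w + 1)*(w + 1)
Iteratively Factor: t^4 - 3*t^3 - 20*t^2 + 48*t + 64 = (t - 4)*(t^3 + t^2 - 16*t - 16) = (t - 4)*(t + 4)*(t^2 - 3*t - 4) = (t - 4)^2*(t + 4)*(t + 1)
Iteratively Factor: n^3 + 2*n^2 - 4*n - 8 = (n + 2)*(n^2 - 4) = (n - 2)*(n + 2)*(n + 2)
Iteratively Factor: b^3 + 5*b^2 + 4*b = (b + 4)*(b^2 + b) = b*(b + 4)*(b + 1)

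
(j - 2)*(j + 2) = j^2 - 4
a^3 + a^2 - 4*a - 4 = (a - 2)*(a + 1)*(a + 2)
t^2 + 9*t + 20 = (t + 4)*(t + 5)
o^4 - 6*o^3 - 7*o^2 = o^2*(o - 7)*(o + 1)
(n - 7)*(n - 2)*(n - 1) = n^3 - 10*n^2 + 23*n - 14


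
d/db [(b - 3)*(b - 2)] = 2*b - 5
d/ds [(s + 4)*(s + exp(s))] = s + (s + 4)*(exp(s) + 1) + exp(s)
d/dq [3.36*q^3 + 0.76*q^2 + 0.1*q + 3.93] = 10.08*q^2 + 1.52*q + 0.1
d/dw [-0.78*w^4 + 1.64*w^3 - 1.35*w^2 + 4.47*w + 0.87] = -3.12*w^3 + 4.92*w^2 - 2.7*w + 4.47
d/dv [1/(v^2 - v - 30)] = (1 - 2*v)/(-v^2 + v + 30)^2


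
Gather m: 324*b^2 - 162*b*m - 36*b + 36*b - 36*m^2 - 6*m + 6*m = 324*b^2 - 162*b*m - 36*m^2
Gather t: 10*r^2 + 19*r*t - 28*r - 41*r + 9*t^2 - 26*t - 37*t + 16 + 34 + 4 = 10*r^2 - 69*r + 9*t^2 + t*(19*r - 63) + 54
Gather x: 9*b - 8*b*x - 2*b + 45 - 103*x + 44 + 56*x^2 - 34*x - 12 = 7*b + 56*x^2 + x*(-8*b - 137) + 77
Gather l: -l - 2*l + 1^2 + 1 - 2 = -3*l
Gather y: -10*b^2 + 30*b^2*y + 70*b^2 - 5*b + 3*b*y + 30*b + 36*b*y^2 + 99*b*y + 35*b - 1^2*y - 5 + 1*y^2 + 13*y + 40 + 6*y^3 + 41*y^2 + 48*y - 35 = 60*b^2 + 60*b + 6*y^3 + y^2*(36*b + 42) + y*(30*b^2 + 102*b + 60)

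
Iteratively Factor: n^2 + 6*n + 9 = (n + 3)*(n + 3)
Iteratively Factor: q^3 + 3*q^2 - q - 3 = (q + 3)*(q^2 - 1) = (q - 1)*(q + 3)*(q + 1)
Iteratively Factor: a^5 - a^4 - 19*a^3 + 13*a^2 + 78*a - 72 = (a - 2)*(a^4 + a^3 - 17*a^2 - 21*a + 36) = (a - 4)*(a - 2)*(a^3 + 5*a^2 + 3*a - 9) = (a - 4)*(a - 2)*(a + 3)*(a^2 + 2*a - 3) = (a - 4)*(a - 2)*(a - 1)*(a + 3)*(a + 3)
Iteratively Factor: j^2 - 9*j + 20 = (j - 5)*(j - 4)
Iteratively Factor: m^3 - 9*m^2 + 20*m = (m - 4)*(m^2 - 5*m) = m*(m - 4)*(m - 5)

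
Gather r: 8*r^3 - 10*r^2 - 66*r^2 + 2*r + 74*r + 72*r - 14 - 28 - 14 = 8*r^3 - 76*r^2 + 148*r - 56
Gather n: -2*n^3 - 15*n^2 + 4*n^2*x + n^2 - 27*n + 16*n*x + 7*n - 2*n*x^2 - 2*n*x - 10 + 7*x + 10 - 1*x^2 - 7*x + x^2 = -2*n^3 + n^2*(4*x - 14) + n*(-2*x^2 + 14*x - 20)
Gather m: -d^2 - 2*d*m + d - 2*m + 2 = -d^2 + d + m*(-2*d - 2) + 2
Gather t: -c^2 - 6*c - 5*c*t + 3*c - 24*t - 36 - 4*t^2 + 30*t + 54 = -c^2 - 3*c - 4*t^2 + t*(6 - 5*c) + 18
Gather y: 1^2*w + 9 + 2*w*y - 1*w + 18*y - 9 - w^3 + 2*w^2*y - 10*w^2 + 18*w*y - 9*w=-w^3 - 10*w^2 - 9*w + y*(2*w^2 + 20*w + 18)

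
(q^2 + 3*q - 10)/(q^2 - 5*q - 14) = (-q^2 - 3*q + 10)/(-q^2 + 5*q + 14)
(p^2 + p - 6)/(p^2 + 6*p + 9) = (p - 2)/(p + 3)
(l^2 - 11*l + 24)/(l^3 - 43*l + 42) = (l^2 - 11*l + 24)/(l^3 - 43*l + 42)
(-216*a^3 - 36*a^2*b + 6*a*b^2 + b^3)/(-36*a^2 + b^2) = 6*a + b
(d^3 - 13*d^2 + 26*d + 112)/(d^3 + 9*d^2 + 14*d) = (d^2 - 15*d + 56)/(d*(d + 7))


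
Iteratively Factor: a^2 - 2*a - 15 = (a + 3)*(a - 5)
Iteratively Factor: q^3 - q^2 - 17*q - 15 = (q + 1)*(q^2 - 2*q - 15) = (q - 5)*(q + 1)*(q + 3)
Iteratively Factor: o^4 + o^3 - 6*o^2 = (o)*(o^3 + o^2 - 6*o) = o^2*(o^2 + o - 6) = o^2*(o - 2)*(o + 3)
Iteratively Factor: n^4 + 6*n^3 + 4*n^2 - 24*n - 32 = (n + 2)*(n^3 + 4*n^2 - 4*n - 16) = (n + 2)*(n + 4)*(n^2 - 4) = (n - 2)*(n + 2)*(n + 4)*(n + 2)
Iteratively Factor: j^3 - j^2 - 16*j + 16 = (j + 4)*(j^2 - 5*j + 4) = (j - 4)*(j + 4)*(j - 1)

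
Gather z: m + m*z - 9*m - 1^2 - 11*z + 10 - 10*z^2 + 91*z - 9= -8*m - 10*z^2 + z*(m + 80)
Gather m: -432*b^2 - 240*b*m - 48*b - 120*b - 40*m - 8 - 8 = -432*b^2 - 168*b + m*(-240*b - 40) - 16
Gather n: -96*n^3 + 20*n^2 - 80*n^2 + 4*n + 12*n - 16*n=-96*n^3 - 60*n^2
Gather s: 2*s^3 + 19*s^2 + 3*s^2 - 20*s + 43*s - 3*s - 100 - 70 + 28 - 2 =2*s^3 + 22*s^2 + 20*s - 144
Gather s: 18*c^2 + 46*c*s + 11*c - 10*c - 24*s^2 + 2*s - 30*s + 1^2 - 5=18*c^2 + c - 24*s^2 + s*(46*c - 28) - 4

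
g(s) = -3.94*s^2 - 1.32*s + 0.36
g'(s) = -7.88*s - 1.32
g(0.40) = -0.80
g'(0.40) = -4.47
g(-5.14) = -96.95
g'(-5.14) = 39.18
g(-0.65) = -0.45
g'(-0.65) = 3.80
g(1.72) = -13.57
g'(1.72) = -14.87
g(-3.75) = -50.10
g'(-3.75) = 28.23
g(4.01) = -68.29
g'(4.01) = -32.92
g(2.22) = -21.99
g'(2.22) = -18.81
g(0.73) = -2.70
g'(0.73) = -7.07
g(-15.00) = -866.34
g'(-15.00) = 116.88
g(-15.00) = -866.34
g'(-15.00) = 116.88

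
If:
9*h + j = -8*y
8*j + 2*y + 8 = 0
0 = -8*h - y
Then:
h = -1/53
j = -55/53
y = 8/53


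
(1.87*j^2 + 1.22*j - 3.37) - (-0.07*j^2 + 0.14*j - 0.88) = 1.94*j^2 + 1.08*j - 2.49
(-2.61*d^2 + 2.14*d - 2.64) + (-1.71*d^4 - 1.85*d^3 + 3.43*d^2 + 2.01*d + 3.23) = -1.71*d^4 - 1.85*d^3 + 0.82*d^2 + 4.15*d + 0.59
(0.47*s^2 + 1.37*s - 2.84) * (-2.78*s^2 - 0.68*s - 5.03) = -1.3066*s^4 - 4.1282*s^3 + 4.5995*s^2 - 4.9599*s + 14.2852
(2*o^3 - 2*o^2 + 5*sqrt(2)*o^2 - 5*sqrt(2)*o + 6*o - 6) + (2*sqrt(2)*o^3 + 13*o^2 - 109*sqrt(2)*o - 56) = 2*o^3 + 2*sqrt(2)*o^3 + 5*sqrt(2)*o^2 + 11*o^2 - 114*sqrt(2)*o + 6*o - 62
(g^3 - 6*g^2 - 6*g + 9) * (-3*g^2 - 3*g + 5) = -3*g^5 + 15*g^4 + 41*g^3 - 39*g^2 - 57*g + 45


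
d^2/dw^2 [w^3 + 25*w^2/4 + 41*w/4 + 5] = 6*w + 25/2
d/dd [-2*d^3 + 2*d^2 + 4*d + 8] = -6*d^2 + 4*d + 4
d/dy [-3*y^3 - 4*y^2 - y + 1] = -9*y^2 - 8*y - 1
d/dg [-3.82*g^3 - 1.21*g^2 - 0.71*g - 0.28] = -11.46*g^2 - 2.42*g - 0.71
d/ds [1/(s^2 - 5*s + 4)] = (5 - 2*s)/(s^2 - 5*s + 4)^2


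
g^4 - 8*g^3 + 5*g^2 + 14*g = g*(g - 7)*(g - 2)*(g + 1)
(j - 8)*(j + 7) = j^2 - j - 56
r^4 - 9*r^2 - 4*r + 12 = (r - 3)*(r - 1)*(r + 2)^2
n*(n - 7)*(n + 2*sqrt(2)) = n^3 - 7*n^2 + 2*sqrt(2)*n^2 - 14*sqrt(2)*n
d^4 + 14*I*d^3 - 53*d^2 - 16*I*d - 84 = (d - I)*(d + 2*I)*(d + 6*I)*(d + 7*I)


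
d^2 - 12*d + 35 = (d - 7)*(d - 5)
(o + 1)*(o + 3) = o^2 + 4*o + 3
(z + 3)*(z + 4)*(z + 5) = z^3 + 12*z^2 + 47*z + 60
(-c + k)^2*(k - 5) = c^2*k - 5*c^2 - 2*c*k^2 + 10*c*k + k^3 - 5*k^2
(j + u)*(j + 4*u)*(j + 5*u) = j^3 + 10*j^2*u + 29*j*u^2 + 20*u^3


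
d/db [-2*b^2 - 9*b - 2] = -4*b - 9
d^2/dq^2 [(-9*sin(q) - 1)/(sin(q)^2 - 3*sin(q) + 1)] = (9*sin(q)^5 + 31*sin(q)^4 - 81*sin(q)^3 + 26*sin(q)^2 + 84*sin(q) - 70)/(sin(q)^2 - 3*sin(q) + 1)^3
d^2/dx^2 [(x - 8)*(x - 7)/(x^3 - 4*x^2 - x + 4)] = 2*(x^6 - 45*x^5 + 519*x^4 - 2079*x^3 + 2928*x^2 - 720*x + 908)/(x^9 - 12*x^8 + 45*x^7 - 28*x^6 - 141*x^5 + 156*x^4 + 143*x^3 - 180*x^2 - 48*x + 64)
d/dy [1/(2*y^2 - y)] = (1 - 4*y)/(y^2*(2*y - 1)^2)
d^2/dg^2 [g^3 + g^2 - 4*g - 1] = 6*g + 2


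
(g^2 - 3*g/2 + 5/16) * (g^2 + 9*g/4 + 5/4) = g^4 + 3*g^3/4 - 29*g^2/16 - 75*g/64 + 25/64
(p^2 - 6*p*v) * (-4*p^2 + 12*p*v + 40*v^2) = -4*p^4 + 36*p^3*v - 32*p^2*v^2 - 240*p*v^3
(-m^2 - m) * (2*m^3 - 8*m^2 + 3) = -2*m^5 + 6*m^4 + 8*m^3 - 3*m^2 - 3*m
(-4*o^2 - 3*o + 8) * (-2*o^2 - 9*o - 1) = 8*o^4 + 42*o^3 + 15*o^2 - 69*o - 8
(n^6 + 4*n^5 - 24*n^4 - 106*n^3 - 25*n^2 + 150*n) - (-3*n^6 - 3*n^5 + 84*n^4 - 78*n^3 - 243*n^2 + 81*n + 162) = 4*n^6 + 7*n^5 - 108*n^4 - 28*n^3 + 218*n^2 + 69*n - 162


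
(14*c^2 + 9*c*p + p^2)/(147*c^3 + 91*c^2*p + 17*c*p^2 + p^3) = (2*c + p)/(21*c^2 + 10*c*p + p^2)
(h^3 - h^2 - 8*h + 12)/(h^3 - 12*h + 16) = (h + 3)/(h + 4)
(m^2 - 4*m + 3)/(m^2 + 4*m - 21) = (m - 1)/(m + 7)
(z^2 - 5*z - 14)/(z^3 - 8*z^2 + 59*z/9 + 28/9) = 9*(z + 2)/(9*z^2 - 9*z - 4)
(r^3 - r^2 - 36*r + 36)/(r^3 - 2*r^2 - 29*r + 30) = (r + 6)/(r + 5)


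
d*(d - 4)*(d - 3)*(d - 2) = d^4 - 9*d^3 + 26*d^2 - 24*d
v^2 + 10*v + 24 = (v + 4)*(v + 6)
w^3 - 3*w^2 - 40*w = w*(w - 8)*(w + 5)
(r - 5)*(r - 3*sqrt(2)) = r^2 - 5*r - 3*sqrt(2)*r + 15*sqrt(2)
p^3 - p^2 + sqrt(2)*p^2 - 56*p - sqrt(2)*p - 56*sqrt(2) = (p - 8)*(p + 7)*(p + sqrt(2))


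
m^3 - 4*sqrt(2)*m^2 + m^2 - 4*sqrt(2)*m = m*(m + 1)*(m - 4*sqrt(2))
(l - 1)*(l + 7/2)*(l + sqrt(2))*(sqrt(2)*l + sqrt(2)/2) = sqrt(2)*l^4 + 2*l^3 + 3*sqrt(2)*l^3 - 9*sqrt(2)*l^2/4 + 6*l^2 - 9*l/2 - 7*sqrt(2)*l/4 - 7/2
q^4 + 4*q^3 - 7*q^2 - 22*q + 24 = (q - 2)*(q - 1)*(q + 3)*(q + 4)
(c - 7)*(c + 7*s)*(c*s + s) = c^3*s + 7*c^2*s^2 - 6*c^2*s - 42*c*s^2 - 7*c*s - 49*s^2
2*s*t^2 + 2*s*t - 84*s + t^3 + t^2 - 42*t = (2*s + t)*(t - 6)*(t + 7)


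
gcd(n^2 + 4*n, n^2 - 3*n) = n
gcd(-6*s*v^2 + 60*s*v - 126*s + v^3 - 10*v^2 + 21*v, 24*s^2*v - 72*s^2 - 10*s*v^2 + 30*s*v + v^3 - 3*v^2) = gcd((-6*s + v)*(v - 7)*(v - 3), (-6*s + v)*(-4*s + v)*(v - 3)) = 6*s*v - 18*s - v^2 + 3*v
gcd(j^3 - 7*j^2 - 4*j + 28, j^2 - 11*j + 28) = j - 7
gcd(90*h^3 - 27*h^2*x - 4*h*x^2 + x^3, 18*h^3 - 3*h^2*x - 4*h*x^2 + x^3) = -3*h + x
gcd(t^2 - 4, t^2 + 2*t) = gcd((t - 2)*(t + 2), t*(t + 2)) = t + 2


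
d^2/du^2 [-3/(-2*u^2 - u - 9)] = 6*(-4*u^2 - 2*u + (4*u + 1)^2 - 18)/(2*u^2 + u + 9)^3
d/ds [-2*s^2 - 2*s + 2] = -4*s - 2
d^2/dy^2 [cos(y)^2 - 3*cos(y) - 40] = 3*cos(y) - 2*cos(2*y)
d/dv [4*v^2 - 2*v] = 8*v - 2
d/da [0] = 0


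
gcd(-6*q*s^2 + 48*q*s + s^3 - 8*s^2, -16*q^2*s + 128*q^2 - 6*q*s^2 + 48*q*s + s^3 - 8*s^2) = s - 8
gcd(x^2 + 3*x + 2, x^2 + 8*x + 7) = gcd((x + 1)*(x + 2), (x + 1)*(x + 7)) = x + 1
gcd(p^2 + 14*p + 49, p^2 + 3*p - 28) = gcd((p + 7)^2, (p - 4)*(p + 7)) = p + 7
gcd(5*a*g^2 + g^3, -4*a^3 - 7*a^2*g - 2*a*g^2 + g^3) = 1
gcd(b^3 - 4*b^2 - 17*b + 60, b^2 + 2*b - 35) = b - 5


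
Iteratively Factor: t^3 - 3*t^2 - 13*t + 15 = (t + 3)*(t^2 - 6*t + 5) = (t - 1)*(t + 3)*(t - 5)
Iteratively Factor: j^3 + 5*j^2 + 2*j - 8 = (j - 1)*(j^2 + 6*j + 8) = (j - 1)*(j + 2)*(j + 4)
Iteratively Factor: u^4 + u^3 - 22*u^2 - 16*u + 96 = (u + 3)*(u^3 - 2*u^2 - 16*u + 32) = (u - 4)*(u + 3)*(u^2 + 2*u - 8) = (u - 4)*(u - 2)*(u + 3)*(u + 4)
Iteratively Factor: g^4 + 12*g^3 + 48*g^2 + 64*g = (g + 4)*(g^3 + 8*g^2 + 16*g) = (g + 4)^2*(g^2 + 4*g) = (g + 4)^3*(g)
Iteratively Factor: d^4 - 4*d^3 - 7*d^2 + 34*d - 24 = (d - 1)*(d^3 - 3*d^2 - 10*d + 24) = (d - 4)*(d - 1)*(d^2 + d - 6) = (d - 4)*(d - 2)*(d - 1)*(d + 3)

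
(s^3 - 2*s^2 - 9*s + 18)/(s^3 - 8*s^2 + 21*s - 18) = (s + 3)/(s - 3)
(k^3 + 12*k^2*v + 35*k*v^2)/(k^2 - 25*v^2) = k*(-k - 7*v)/(-k + 5*v)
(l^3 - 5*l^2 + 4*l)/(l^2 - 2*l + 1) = l*(l - 4)/(l - 1)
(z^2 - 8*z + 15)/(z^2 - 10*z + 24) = (z^2 - 8*z + 15)/(z^2 - 10*z + 24)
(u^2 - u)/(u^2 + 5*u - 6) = u/(u + 6)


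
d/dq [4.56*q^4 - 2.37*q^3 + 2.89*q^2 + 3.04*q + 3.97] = 18.24*q^3 - 7.11*q^2 + 5.78*q + 3.04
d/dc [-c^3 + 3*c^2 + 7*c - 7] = -3*c^2 + 6*c + 7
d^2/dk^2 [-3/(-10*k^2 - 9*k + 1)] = 6*(-100*k^2 - 90*k + (20*k + 9)^2 + 10)/(10*k^2 + 9*k - 1)^3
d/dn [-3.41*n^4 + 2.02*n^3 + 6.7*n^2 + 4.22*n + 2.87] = -13.64*n^3 + 6.06*n^2 + 13.4*n + 4.22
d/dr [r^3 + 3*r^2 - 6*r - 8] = 3*r^2 + 6*r - 6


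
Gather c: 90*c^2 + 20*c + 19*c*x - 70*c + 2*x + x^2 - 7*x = 90*c^2 + c*(19*x - 50) + x^2 - 5*x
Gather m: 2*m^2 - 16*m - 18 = 2*m^2 - 16*m - 18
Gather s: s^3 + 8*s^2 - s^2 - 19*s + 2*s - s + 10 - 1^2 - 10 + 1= s^3 + 7*s^2 - 18*s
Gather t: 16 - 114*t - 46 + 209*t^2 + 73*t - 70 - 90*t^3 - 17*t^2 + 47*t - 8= -90*t^3 + 192*t^2 + 6*t - 108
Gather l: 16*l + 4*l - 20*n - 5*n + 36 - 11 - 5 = 20*l - 25*n + 20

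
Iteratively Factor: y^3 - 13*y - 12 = (y + 3)*(y^2 - 3*y - 4) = (y + 1)*(y + 3)*(y - 4)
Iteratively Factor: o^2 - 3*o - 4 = (o + 1)*(o - 4)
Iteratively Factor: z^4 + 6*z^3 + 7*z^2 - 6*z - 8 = (z + 1)*(z^3 + 5*z^2 + 2*z - 8) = (z + 1)*(z + 2)*(z^2 + 3*z - 4) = (z + 1)*(z + 2)*(z + 4)*(z - 1)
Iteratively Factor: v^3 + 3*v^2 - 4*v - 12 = (v + 3)*(v^2 - 4) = (v - 2)*(v + 3)*(v + 2)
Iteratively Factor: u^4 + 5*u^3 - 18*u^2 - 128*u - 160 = (u - 5)*(u^3 + 10*u^2 + 32*u + 32) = (u - 5)*(u + 4)*(u^2 + 6*u + 8) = (u - 5)*(u + 4)^2*(u + 2)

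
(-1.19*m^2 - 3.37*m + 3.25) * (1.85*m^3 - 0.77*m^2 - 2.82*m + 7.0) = -2.2015*m^5 - 5.3182*m^4 + 11.9632*m^3 - 1.3291*m^2 - 32.755*m + 22.75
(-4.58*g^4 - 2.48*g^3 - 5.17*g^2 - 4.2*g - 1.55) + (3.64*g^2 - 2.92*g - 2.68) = -4.58*g^4 - 2.48*g^3 - 1.53*g^2 - 7.12*g - 4.23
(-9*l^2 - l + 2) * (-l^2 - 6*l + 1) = 9*l^4 + 55*l^3 - 5*l^2 - 13*l + 2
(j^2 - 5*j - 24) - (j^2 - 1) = -5*j - 23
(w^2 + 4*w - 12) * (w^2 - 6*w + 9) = w^4 - 2*w^3 - 27*w^2 + 108*w - 108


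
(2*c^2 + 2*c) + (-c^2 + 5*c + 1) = c^2 + 7*c + 1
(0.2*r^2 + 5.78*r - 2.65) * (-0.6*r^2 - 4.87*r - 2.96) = -0.12*r^4 - 4.442*r^3 - 27.1506*r^2 - 4.2033*r + 7.844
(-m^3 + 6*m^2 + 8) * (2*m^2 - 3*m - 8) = -2*m^5 + 15*m^4 - 10*m^3 - 32*m^2 - 24*m - 64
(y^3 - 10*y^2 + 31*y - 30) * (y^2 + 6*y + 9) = y^5 - 4*y^4 - 20*y^3 + 66*y^2 + 99*y - 270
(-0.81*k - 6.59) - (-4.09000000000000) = -0.81*k - 2.5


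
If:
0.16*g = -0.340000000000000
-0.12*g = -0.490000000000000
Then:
No Solution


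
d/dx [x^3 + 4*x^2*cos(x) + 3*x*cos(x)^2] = -4*x^2*sin(x) + 3*x^2 - 3*x*sin(2*x) + 8*x*cos(x) + 3*cos(x)^2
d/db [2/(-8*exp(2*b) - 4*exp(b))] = (4*exp(b) + 1)*exp(-b)/(2*(2*exp(b) + 1)^2)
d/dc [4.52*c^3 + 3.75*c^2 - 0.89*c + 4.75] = 13.56*c^2 + 7.5*c - 0.89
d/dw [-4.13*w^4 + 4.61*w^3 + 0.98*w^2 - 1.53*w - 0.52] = -16.52*w^3 + 13.83*w^2 + 1.96*w - 1.53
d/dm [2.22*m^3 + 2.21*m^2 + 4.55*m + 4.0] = 6.66*m^2 + 4.42*m + 4.55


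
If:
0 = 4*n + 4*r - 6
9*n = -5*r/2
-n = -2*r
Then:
No Solution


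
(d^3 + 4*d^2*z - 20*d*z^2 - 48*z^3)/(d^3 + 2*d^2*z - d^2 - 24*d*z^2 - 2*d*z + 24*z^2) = (d + 2*z)/(d - 1)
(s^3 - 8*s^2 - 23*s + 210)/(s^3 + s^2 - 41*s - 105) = (s - 6)/(s + 3)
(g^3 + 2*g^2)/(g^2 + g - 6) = g^2*(g + 2)/(g^2 + g - 6)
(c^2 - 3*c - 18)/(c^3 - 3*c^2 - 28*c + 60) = (c + 3)/(c^2 + 3*c - 10)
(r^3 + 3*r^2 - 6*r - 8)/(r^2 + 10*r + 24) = (r^2 - r - 2)/(r + 6)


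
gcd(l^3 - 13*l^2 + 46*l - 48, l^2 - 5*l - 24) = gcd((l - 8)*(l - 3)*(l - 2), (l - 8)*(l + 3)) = l - 8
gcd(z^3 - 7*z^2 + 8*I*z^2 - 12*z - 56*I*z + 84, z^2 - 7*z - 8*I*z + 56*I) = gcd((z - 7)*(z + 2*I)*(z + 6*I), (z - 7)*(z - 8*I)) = z - 7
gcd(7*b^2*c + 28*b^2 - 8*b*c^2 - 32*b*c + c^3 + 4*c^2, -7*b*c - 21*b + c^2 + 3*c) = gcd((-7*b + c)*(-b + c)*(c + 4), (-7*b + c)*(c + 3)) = 7*b - c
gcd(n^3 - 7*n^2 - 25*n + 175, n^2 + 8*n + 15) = n + 5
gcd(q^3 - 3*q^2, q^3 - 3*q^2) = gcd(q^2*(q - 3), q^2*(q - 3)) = q^3 - 3*q^2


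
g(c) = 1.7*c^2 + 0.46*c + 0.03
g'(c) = 3.4*c + 0.46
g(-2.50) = 9.50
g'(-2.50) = -8.04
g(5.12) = 46.95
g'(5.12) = 17.87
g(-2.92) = 13.18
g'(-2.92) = -9.47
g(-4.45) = 31.65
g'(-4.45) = -14.67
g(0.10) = 0.09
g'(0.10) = 0.80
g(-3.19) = 15.86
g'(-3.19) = -10.39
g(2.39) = 10.84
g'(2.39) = 8.59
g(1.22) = 3.12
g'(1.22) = 4.61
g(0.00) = 0.03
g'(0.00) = 0.46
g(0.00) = 0.03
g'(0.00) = 0.46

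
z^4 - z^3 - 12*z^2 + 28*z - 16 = (z - 2)^2*(z - 1)*(z + 4)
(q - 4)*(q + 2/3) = q^2 - 10*q/3 - 8/3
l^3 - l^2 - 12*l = l*(l - 4)*(l + 3)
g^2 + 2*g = g*(g + 2)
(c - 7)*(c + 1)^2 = c^3 - 5*c^2 - 13*c - 7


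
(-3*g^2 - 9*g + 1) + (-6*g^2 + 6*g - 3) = -9*g^2 - 3*g - 2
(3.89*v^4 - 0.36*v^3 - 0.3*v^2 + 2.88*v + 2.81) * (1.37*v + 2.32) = 5.3293*v^5 + 8.5316*v^4 - 1.2462*v^3 + 3.2496*v^2 + 10.5313*v + 6.5192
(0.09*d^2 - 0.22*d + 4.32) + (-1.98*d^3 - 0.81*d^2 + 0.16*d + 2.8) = -1.98*d^3 - 0.72*d^2 - 0.06*d + 7.12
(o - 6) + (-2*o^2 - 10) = -2*o^2 + o - 16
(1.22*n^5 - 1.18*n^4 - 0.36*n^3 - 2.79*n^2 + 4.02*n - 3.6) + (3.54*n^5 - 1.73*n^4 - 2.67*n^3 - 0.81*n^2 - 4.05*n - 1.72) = 4.76*n^5 - 2.91*n^4 - 3.03*n^3 - 3.6*n^2 - 0.0300000000000002*n - 5.32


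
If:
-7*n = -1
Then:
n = 1/7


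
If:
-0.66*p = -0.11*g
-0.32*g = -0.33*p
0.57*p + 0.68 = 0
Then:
No Solution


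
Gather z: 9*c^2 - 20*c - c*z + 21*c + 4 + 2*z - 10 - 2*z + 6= 9*c^2 - c*z + c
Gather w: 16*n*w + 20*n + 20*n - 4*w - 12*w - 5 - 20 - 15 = 40*n + w*(16*n - 16) - 40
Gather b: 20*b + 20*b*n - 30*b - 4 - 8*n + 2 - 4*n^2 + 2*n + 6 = b*(20*n - 10) - 4*n^2 - 6*n + 4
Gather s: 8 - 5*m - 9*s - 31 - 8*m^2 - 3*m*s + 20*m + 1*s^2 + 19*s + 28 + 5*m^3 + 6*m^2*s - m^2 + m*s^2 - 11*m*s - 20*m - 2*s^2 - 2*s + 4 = 5*m^3 - 9*m^2 - 5*m + s^2*(m - 1) + s*(6*m^2 - 14*m + 8) + 9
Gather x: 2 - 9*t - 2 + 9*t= 0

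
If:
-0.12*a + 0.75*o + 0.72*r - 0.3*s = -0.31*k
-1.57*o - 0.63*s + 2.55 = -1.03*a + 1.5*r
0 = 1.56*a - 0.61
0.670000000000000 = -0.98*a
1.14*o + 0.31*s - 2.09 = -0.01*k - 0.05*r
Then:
No Solution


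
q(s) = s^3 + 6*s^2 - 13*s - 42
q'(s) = 3*s^2 + 12*s - 13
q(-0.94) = -25.31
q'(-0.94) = -21.63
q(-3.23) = 28.89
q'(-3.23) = -20.46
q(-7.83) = -52.41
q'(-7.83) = 76.97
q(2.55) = -19.55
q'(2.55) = 37.11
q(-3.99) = 41.87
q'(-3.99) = -13.12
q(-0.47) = -34.67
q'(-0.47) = -17.98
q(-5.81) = 39.94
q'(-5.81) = 18.55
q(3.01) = 0.50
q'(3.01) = 50.30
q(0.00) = -42.00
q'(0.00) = -13.00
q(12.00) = 2394.00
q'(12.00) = 563.00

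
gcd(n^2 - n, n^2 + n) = n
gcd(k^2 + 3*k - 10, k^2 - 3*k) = 1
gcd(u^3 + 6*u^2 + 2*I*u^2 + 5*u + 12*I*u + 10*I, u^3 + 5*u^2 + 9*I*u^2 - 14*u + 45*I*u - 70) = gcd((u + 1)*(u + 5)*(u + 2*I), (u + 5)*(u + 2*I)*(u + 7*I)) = u^2 + u*(5 + 2*I) + 10*I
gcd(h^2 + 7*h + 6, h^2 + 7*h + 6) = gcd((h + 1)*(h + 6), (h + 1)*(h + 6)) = h^2 + 7*h + 6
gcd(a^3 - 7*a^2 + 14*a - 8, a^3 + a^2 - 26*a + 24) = a^2 - 5*a + 4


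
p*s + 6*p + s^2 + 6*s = (p + s)*(s + 6)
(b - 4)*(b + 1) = b^2 - 3*b - 4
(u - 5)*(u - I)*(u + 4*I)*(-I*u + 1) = -I*u^4 + 4*u^3 + 5*I*u^3 - 20*u^2 - I*u^2 + 4*u + 5*I*u - 20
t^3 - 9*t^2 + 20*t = t*(t - 5)*(t - 4)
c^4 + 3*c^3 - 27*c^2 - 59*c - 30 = (c - 5)*(c + 1)^2*(c + 6)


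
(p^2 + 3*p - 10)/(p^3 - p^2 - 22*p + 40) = 1/(p - 4)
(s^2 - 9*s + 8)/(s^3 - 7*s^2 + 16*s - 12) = (s^2 - 9*s + 8)/(s^3 - 7*s^2 + 16*s - 12)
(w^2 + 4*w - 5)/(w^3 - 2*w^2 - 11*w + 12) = (w + 5)/(w^2 - w - 12)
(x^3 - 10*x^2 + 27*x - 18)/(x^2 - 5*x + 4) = (x^2 - 9*x + 18)/(x - 4)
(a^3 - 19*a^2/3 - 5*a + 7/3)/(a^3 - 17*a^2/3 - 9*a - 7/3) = (3*a - 1)/(3*a + 1)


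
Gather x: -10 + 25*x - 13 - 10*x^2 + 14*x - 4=-10*x^2 + 39*x - 27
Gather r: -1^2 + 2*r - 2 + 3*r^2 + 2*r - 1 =3*r^2 + 4*r - 4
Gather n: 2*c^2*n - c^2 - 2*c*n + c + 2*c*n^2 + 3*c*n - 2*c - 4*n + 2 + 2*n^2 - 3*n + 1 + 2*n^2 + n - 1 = -c^2 - c + n^2*(2*c + 4) + n*(2*c^2 + c - 6) + 2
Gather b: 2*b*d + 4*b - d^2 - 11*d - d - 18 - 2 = b*(2*d + 4) - d^2 - 12*d - 20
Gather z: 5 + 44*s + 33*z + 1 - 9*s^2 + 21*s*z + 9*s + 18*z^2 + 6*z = -9*s^2 + 53*s + 18*z^2 + z*(21*s + 39) + 6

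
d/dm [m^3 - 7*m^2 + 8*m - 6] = 3*m^2 - 14*m + 8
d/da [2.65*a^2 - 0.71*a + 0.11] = 5.3*a - 0.71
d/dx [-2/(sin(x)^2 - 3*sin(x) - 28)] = 2*(2*sin(x) - 3)*cos(x)/((sin(x) - 7)^2*(sin(x) + 4)^2)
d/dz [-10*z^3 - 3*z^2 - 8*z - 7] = -30*z^2 - 6*z - 8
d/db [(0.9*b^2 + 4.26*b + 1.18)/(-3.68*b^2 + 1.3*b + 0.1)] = (16.8468*b^2 + 8.8648*b - 1.108)/(13.5424*b^4 - 9.568*b^3 + 0.954*b^2 + 0.26*b + 0.01)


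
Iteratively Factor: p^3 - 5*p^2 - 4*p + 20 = (p - 2)*(p^2 - 3*p - 10) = (p - 5)*(p - 2)*(p + 2)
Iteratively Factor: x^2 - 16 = (x - 4)*(x + 4)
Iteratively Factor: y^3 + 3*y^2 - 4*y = (y)*(y^2 + 3*y - 4) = y*(y + 4)*(y - 1)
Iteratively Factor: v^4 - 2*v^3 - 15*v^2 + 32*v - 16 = (v - 1)*(v^3 - v^2 - 16*v + 16) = (v - 4)*(v - 1)*(v^2 + 3*v - 4) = (v - 4)*(v - 1)*(v + 4)*(v - 1)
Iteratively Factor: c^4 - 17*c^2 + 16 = (c - 4)*(c^3 + 4*c^2 - c - 4) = (c - 4)*(c - 1)*(c^2 + 5*c + 4) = (c - 4)*(c - 1)*(c + 1)*(c + 4)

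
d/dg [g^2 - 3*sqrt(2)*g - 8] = 2*g - 3*sqrt(2)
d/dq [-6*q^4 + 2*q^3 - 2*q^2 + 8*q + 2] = -24*q^3 + 6*q^2 - 4*q + 8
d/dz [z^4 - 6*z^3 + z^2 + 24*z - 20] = 4*z^3 - 18*z^2 + 2*z + 24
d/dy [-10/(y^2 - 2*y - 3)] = 20*(y - 1)/(-y^2 + 2*y + 3)^2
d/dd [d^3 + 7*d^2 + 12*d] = 3*d^2 + 14*d + 12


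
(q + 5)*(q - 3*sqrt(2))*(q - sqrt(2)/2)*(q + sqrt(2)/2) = q^4 - 3*sqrt(2)*q^3 + 5*q^3 - 15*sqrt(2)*q^2 - q^2/2 - 5*q/2 + 3*sqrt(2)*q/2 + 15*sqrt(2)/2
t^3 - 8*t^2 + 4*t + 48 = (t - 6)*(t - 4)*(t + 2)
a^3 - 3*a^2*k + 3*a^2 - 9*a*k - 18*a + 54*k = (a - 3)*(a + 6)*(a - 3*k)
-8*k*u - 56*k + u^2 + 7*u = (-8*k + u)*(u + 7)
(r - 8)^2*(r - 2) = r^3 - 18*r^2 + 96*r - 128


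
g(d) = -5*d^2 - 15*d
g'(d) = -10*d - 15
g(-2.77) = 3.19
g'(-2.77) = 12.70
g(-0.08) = 1.17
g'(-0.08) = -14.20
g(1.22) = -25.74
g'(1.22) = -27.20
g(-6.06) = -92.72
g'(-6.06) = 45.60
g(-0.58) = 7.02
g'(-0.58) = -9.20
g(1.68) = -39.31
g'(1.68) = -31.80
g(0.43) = -7.37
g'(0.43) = -19.30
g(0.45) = -7.76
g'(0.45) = -19.50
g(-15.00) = -900.00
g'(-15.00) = 135.00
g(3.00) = -90.00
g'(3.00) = -45.00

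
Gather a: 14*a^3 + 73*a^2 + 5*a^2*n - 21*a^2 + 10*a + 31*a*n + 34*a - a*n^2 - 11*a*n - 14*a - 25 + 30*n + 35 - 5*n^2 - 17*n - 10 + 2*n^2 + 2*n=14*a^3 + a^2*(5*n + 52) + a*(-n^2 + 20*n + 30) - 3*n^2 + 15*n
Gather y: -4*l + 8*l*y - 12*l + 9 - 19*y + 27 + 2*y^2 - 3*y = -16*l + 2*y^2 + y*(8*l - 22) + 36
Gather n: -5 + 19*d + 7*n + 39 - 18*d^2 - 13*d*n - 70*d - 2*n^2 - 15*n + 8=-18*d^2 - 51*d - 2*n^2 + n*(-13*d - 8) + 42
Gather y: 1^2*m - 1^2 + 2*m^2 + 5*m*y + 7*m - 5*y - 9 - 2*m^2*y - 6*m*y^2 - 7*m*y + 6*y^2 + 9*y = 2*m^2 + 8*m + y^2*(6 - 6*m) + y*(-2*m^2 - 2*m + 4) - 10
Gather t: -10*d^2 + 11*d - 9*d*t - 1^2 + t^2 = -10*d^2 - 9*d*t + 11*d + t^2 - 1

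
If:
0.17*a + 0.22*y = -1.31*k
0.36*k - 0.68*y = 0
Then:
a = -15.8496732026144*y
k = 1.88888888888889*y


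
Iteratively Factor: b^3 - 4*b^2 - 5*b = (b + 1)*(b^2 - 5*b) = b*(b + 1)*(b - 5)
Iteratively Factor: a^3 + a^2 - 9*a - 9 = (a + 1)*(a^2 - 9) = (a - 3)*(a + 1)*(a + 3)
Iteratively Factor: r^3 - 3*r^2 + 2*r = (r)*(r^2 - 3*r + 2) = r*(r - 1)*(r - 2)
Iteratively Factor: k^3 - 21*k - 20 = (k + 4)*(k^2 - 4*k - 5) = (k + 1)*(k + 4)*(k - 5)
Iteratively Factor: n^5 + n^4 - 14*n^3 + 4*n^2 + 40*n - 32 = (n - 1)*(n^4 + 2*n^3 - 12*n^2 - 8*n + 32) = (n - 1)*(n + 2)*(n^3 - 12*n + 16) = (n - 1)*(n + 2)*(n + 4)*(n^2 - 4*n + 4) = (n - 2)*(n - 1)*(n + 2)*(n + 4)*(n - 2)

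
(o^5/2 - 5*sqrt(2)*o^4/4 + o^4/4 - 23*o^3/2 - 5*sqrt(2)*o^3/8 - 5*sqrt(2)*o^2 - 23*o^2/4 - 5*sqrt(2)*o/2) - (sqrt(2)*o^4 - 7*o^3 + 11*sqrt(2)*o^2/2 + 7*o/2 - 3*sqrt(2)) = o^5/2 - 9*sqrt(2)*o^4/4 + o^4/4 - 9*o^3/2 - 5*sqrt(2)*o^3/8 - 21*sqrt(2)*o^2/2 - 23*o^2/4 - 5*sqrt(2)*o/2 - 7*o/2 + 3*sqrt(2)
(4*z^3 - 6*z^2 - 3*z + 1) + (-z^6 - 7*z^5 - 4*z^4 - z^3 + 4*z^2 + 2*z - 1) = -z^6 - 7*z^5 - 4*z^4 + 3*z^3 - 2*z^2 - z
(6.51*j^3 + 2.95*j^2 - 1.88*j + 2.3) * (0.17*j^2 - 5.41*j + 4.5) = 1.1067*j^5 - 34.7176*j^4 + 13.0159*j^3 + 23.8368*j^2 - 20.903*j + 10.35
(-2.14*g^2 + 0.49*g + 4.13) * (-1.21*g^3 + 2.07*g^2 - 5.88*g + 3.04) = 2.5894*g^5 - 5.0227*g^4 + 8.6002*g^3 - 0.837700000000001*g^2 - 22.7948*g + 12.5552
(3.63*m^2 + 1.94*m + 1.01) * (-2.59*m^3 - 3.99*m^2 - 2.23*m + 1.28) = -9.4017*m^5 - 19.5083*m^4 - 18.4514*m^3 - 3.7097*m^2 + 0.2309*m + 1.2928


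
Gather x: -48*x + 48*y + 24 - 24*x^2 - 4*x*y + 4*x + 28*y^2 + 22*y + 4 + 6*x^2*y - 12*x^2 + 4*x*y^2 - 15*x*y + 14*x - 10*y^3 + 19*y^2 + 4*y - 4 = x^2*(6*y - 36) + x*(4*y^2 - 19*y - 30) - 10*y^3 + 47*y^2 + 74*y + 24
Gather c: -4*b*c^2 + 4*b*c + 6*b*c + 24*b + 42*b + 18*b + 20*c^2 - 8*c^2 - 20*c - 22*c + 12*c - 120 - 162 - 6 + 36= 84*b + c^2*(12 - 4*b) + c*(10*b - 30) - 252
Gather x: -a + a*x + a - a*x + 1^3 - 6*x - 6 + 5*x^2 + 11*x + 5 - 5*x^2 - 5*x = 0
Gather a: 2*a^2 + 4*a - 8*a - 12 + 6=2*a^2 - 4*a - 6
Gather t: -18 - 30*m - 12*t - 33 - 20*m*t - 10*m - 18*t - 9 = -40*m + t*(-20*m - 30) - 60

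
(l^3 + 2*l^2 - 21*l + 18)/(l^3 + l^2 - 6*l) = (l^3 + 2*l^2 - 21*l + 18)/(l*(l^2 + l - 6))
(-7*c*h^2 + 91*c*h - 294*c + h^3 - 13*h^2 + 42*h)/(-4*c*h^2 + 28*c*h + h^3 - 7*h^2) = (7*c*h - 42*c - h^2 + 6*h)/(h*(4*c - h))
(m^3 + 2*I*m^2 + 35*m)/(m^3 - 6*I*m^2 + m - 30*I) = m*(m + 7*I)/(m^2 - I*m + 6)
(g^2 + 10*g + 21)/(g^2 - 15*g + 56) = (g^2 + 10*g + 21)/(g^2 - 15*g + 56)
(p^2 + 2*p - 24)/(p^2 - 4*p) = (p + 6)/p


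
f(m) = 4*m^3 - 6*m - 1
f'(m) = 12*m^2 - 6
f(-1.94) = -18.57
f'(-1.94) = 39.16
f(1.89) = 14.67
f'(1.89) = 36.87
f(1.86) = 13.58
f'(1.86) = 35.52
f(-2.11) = -25.92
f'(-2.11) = 47.43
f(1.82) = 12.19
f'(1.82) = 33.75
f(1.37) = 1.07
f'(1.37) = 16.52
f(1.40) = 1.58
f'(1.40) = 17.52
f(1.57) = 5.06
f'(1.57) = 23.58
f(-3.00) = -91.00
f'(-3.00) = 102.00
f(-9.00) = -2863.00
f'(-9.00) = 966.00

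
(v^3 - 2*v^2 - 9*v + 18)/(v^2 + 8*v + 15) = (v^2 - 5*v + 6)/(v + 5)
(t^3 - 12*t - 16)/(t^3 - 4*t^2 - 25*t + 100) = (t^2 + 4*t + 4)/(t^2 - 25)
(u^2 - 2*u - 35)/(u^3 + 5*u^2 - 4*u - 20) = (u - 7)/(u^2 - 4)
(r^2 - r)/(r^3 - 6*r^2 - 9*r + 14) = r/(r^2 - 5*r - 14)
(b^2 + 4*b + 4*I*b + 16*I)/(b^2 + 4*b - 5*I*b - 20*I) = (b + 4*I)/(b - 5*I)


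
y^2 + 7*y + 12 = (y + 3)*(y + 4)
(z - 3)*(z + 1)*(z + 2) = z^3 - 7*z - 6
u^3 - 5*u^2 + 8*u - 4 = (u - 2)^2*(u - 1)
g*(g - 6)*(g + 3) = g^3 - 3*g^2 - 18*g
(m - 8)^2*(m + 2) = m^3 - 14*m^2 + 32*m + 128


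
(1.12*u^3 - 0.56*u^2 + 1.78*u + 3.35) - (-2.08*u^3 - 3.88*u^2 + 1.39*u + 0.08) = 3.2*u^3 + 3.32*u^2 + 0.39*u + 3.27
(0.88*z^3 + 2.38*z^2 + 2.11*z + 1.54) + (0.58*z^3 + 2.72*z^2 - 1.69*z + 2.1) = 1.46*z^3 + 5.1*z^2 + 0.42*z + 3.64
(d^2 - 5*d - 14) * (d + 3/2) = d^3 - 7*d^2/2 - 43*d/2 - 21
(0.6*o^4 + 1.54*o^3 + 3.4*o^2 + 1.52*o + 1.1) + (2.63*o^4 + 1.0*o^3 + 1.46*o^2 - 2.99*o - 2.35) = 3.23*o^4 + 2.54*o^3 + 4.86*o^2 - 1.47*o - 1.25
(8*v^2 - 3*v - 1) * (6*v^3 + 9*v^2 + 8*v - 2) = 48*v^5 + 54*v^4 + 31*v^3 - 49*v^2 - 2*v + 2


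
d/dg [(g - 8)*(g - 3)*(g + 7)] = 3*g^2 - 8*g - 53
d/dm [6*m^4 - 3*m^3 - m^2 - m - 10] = 24*m^3 - 9*m^2 - 2*m - 1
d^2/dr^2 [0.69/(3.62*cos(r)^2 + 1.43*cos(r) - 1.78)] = (-36.168144*(1 - cos(r)^2)^2 - 10.715562*cos(r)^3 - 37.279389*cos(r)^2 + 19.674798*cos(r) + 47.882274)/(3.62*cos(r)^2 + 1.43*cos(r) - 1.78)^3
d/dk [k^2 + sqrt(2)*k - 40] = 2*k + sqrt(2)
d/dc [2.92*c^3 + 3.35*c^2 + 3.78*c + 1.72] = 8.76*c^2 + 6.7*c + 3.78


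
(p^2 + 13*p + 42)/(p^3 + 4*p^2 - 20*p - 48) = (p + 7)/(p^2 - 2*p - 8)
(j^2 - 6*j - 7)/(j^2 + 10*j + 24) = (j^2 - 6*j - 7)/(j^2 + 10*j + 24)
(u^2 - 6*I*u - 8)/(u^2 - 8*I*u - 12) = (u - 4*I)/(u - 6*I)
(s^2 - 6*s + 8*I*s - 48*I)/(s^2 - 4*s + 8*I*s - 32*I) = (s - 6)/(s - 4)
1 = 1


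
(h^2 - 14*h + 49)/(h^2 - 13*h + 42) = (h - 7)/(h - 6)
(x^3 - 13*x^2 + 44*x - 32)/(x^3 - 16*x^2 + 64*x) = (x^2 - 5*x + 4)/(x*(x - 8))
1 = 1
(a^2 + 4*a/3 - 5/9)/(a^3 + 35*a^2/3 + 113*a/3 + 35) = (a - 1/3)/(a^2 + 10*a + 21)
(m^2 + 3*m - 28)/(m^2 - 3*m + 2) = (m^2 + 3*m - 28)/(m^2 - 3*m + 2)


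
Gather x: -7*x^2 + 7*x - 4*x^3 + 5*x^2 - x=-4*x^3 - 2*x^2 + 6*x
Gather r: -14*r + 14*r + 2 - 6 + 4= 0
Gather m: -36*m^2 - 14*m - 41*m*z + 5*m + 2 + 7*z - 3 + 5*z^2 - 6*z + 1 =-36*m^2 + m*(-41*z - 9) + 5*z^2 + z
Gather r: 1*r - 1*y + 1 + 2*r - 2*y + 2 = 3*r - 3*y + 3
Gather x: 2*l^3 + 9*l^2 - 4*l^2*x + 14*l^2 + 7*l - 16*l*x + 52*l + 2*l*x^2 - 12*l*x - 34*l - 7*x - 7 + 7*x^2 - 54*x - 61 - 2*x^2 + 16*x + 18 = 2*l^3 + 23*l^2 + 25*l + x^2*(2*l + 5) + x*(-4*l^2 - 28*l - 45) - 50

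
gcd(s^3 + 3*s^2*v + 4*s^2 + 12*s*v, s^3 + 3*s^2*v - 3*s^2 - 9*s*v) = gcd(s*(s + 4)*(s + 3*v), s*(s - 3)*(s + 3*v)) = s^2 + 3*s*v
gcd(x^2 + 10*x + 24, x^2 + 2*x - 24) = x + 6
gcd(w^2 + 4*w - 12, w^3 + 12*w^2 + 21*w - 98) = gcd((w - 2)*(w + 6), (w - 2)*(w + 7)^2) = w - 2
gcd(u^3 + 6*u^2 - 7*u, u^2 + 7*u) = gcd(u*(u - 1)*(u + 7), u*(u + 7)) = u^2 + 7*u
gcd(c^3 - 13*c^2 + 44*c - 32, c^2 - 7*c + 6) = c - 1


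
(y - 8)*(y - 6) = y^2 - 14*y + 48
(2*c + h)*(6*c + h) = 12*c^2 + 8*c*h + h^2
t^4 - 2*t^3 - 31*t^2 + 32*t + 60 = (t - 6)*(t - 2)*(t + 1)*(t + 5)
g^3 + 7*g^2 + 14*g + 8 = (g + 1)*(g + 2)*(g + 4)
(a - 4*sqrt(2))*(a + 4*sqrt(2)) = a^2 - 32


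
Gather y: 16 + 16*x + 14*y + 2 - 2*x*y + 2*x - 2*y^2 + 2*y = 18*x - 2*y^2 + y*(16 - 2*x) + 18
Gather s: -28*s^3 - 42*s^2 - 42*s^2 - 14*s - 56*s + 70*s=-28*s^3 - 84*s^2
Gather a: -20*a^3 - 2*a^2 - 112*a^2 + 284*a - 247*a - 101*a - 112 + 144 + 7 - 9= -20*a^3 - 114*a^2 - 64*a + 30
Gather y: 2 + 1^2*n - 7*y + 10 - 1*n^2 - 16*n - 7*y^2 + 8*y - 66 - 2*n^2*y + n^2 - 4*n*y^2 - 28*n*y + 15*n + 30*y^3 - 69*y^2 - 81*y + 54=30*y^3 + y^2*(-4*n - 76) + y*(-2*n^2 - 28*n - 80)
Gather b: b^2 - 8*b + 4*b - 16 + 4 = b^2 - 4*b - 12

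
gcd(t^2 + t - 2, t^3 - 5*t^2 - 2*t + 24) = t + 2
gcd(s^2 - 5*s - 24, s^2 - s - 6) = 1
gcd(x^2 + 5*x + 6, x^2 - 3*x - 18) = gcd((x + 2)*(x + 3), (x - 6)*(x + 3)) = x + 3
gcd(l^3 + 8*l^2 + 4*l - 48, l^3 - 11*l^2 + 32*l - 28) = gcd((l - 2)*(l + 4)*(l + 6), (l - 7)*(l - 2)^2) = l - 2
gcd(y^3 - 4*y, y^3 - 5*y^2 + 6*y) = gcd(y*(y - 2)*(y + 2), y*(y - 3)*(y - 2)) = y^2 - 2*y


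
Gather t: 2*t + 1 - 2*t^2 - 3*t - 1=-2*t^2 - t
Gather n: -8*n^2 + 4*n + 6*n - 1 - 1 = -8*n^2 + 10*n - 2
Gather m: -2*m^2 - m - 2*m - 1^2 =-2*m^2 - 3*m - 1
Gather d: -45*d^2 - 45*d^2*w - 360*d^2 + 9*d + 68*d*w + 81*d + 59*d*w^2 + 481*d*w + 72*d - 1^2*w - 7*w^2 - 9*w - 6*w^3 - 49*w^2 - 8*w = d^2*(-45*w - 405) + d*(59*w^2 + 549*w + 162) - 6*w^3 - 56*w^2 - 18*w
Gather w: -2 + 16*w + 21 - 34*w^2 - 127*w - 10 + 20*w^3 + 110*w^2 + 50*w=20*w^3 + 76*w^2 - 61*w + 9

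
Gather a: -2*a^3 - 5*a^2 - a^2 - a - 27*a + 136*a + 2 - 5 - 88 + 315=-2*a^3 - 6*a^2 + 108*a + 224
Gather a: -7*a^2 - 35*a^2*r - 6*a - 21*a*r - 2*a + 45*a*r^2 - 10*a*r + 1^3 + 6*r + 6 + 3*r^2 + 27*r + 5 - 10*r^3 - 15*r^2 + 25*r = a^2*(-35*r - 7) + a*(45*r^2 - 31*r - 8) - 10*r^3 - 12*r^2 + 58*r + 12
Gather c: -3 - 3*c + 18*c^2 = 18*c^2 - 3*c - 3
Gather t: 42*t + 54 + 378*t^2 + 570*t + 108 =378*t^2 + 612*t + 162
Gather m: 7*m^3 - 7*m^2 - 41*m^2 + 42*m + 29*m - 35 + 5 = 7*m^3 - 48*m^2 + 71*m - 30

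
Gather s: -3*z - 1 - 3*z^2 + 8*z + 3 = -3*z^2 + 5*z + 2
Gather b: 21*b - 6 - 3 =21*b - 9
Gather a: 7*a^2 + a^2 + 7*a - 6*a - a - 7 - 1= 8*a^2 - 8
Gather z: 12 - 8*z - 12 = -8*z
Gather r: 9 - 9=0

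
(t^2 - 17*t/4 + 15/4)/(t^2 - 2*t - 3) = (t - 5/4)/(t + 1)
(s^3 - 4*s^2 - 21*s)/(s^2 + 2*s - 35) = s*(s^2 - 4*s - 21)/(s^2 + 2*s - 35)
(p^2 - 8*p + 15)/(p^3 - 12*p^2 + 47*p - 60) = 1/(p - 4)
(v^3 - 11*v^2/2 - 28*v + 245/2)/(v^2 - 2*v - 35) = v - 7/2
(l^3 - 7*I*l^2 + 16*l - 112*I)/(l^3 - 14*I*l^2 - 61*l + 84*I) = (l + 4*I)/(l - 3*I)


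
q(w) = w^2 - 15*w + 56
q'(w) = 2*w - 15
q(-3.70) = 125.19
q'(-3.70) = -22.40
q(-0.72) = 67.32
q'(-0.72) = -16.44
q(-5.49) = 168.49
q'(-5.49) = -25.98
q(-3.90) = 129.71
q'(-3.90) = -22.80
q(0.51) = 48.61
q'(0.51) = -13.98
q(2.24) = 27.42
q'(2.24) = -10.52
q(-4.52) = 144.23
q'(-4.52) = -24.04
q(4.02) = 11.86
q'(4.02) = -6.96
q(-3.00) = 110.00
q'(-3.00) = -21.00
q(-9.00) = 272.00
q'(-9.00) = -33.00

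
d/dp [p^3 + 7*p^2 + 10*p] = 3*p^2 + 14*p + 10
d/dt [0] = 0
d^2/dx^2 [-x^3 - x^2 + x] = -6*x - 2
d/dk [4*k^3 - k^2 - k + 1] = 12*k^2 - 2*k - 1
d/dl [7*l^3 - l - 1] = 21*l^2 - 1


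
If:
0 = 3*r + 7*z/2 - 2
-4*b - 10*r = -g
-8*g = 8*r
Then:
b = 77*z/24 - 11/6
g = 7*z/6 - 2/3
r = 2/3 - 7*z/6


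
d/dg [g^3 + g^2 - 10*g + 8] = 3*g^2 + 2*g - 10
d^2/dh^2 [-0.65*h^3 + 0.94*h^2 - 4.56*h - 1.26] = 1.88 - 3.9*h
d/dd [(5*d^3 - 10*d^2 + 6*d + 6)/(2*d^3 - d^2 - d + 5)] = (15*d^4 - 34*d^3 + 55*d^2 - 88*d + 36)/(4*d^6 - 4*d^5 - 3*d^4 + 22*d^3 - 9*d^2 - 10*d + 25)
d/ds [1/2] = 0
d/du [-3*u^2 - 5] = -6*u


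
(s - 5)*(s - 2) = s^2 - 7*s + 10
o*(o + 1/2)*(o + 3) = o^3 + 7*o^2/2 + 3*o/2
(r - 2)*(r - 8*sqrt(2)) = r^2 - 8*sqrt(2)*r - 2*r + 16*sqrt(2)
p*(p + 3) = p^2 + 3*p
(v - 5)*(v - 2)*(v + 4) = v^3 - 3*v^2 - 18*v + 40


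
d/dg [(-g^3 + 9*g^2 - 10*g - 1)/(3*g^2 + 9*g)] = (-g^4 - 6*g^3 + 37*g^2 + 2*g + 3)/(3*g^2*(g^2 + 6*g + 9))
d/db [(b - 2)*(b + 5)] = 2*b + 3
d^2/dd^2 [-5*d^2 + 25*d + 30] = -10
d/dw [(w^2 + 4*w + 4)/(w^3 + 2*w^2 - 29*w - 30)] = (-w^4 - 8*w^3 - 49*w^2 - 76*w - 4)/(w^6 + 4*w^5 - 54*w^4 - 176*w^3 + 721*w^2 + 1740*w + 900)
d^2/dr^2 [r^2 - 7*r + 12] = 2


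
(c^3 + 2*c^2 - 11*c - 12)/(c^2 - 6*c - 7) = (c^2 + c - 12)/(c - 7)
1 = 1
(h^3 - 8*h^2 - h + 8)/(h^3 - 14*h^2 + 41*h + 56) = (h - 1)/(h - 7)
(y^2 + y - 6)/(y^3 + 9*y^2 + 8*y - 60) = (y + 3)/(y^2 + 11*y + 30)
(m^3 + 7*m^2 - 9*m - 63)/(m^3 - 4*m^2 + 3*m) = (m^2 + 10*m + 21)/(m*(m - 1))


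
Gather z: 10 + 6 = 16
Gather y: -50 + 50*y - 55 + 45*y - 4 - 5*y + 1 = 90*y - 108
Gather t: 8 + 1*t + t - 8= 2*t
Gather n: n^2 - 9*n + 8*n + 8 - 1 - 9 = n^2 - n - 2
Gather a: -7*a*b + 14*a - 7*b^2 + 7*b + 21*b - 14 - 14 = a*(14 - 7*b) - 7*b^2 + 28*b - 28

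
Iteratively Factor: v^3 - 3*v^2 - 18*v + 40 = (v + 4)*(v^2 - 7*v + 10) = (v - 5)*(v + 4)*(v - 2)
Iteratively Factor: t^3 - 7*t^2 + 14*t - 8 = (t - 2)*(t^2 - 5*t + 4) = (t - 4)*(t - 2)*(t - 1)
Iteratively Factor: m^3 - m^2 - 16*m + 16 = (m + 4)*(m^2 - 5*m + 4) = (m - 4)*(m + 4)*(m - 1)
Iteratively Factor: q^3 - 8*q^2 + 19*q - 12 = (q - 4)*(q^2 - 4*q + 3) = (q - 4)*(q - 1)*(q - 3)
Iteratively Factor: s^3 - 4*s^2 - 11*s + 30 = (s - 5)*(s^2 + s - 6) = (s - 5)*(s - 2)*(s + 3)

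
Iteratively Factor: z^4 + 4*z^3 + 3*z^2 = (z + 1)*(z^3 + 3*z^2) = (z + 1)*(z + 3)*(z^2) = z*(z + 1)*(z + 3)*(z)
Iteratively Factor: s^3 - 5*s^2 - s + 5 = (s + 1)*(s^2 - 6*s + 5) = (s - 1)*(s + 1)*(s - 5)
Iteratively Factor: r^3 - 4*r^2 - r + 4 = (r - 1)*(r^2 - 3*r - 4) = (r - 1)*(r + 1)*(r - 4)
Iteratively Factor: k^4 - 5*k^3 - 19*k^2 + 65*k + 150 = (k + 2)*(k^3 - 7*k^2 - 5*k + 75) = (k - 5)*(k + 2)*(k^2 - 2*k - 15) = (k - 5)^2*(k + 2)*(k + 3)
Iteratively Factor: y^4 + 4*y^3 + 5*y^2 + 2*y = (y + 2)*(y^3 + 2*y^2 + y) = (y + 1)*(y + 2)*(y^2 + y) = y*(y + 1)*(y + 2)*(y + 1)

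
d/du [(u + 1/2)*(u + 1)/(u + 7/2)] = (4*u^2 + 28*u + 19)/(4*u^2 + 28*u + 49)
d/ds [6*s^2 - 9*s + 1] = 12*s - 9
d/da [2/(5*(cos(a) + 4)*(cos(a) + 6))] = 4*(cos(a) + 5)*sin(a)/(5*(cos(a) + 4)^2*(cos(a) + 6)^2)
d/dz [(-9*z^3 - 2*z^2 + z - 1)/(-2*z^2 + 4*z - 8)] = (9*z^4 - 36*z^3 + 105*z^2 + 14*z - 2)/(2*(z^4 - 4*z^3 + 12*z^2 - 16*z + 16))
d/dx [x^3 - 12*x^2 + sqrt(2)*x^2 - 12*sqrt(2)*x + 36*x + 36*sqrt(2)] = 3*x^2 - 24*x + 2*sqrt(2)*x - 12*sqrt(2) + 36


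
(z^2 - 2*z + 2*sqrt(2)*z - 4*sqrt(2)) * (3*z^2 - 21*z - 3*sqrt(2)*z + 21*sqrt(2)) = 3*z^4 - 27*z^3 + 3*sqrt(2)*z^3 - 27*sqrt(2)*z^2 + 30*z^2 + 42*sqrt(2)*z + 108*z - 168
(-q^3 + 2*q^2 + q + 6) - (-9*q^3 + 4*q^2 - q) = 8*q^3 - 2*q^2 + 2*q + 6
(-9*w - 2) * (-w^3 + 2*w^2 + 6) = 9*w^4 - 16*w^3 - 4*w^2 - 54*w - 12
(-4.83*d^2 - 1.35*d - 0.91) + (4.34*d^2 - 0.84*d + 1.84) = -0.49*d^2 - 2.19*d + 0.93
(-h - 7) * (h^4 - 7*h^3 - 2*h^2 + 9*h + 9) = -h^5 + 51*h^3 + 5*h^2 - 72*h - 63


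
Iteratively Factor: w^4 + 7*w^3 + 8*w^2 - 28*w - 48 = (w + 4)*(w^3 + 3*w^2 - 4*w - 12) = (w + 3)*(w + 4)*(w^2 - 4) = (w + 2)*(w + 3)*(w + 4)*(w - 2)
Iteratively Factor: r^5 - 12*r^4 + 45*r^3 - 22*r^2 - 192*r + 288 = (r - 3)*(r^4 - 9*r^3 + 18*r^2 + 32*r - 96) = (r - 3)^2*(r^3 - 6*r^2 + 32) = (r - 4)*(r - 3)^2*(r^2 - 2*r - 8) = (r - 4)^2*(r - 3)^2*(r + 2)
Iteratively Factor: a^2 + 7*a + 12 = (a + 4)*(a + 3)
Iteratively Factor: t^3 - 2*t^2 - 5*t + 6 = (t - 3)*(t^2 + t - 2) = (t - 3)*(t + 2)*(t - 1)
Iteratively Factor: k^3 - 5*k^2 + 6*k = (k - 3)*(k^2 - 2*k) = k*(k - 3)*(k - 2)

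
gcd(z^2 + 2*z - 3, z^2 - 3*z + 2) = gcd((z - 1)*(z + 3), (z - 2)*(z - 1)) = z - 1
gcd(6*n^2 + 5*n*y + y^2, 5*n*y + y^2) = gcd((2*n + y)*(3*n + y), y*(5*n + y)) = 1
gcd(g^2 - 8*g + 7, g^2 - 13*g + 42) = g - 7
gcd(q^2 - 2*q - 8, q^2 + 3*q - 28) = q - 4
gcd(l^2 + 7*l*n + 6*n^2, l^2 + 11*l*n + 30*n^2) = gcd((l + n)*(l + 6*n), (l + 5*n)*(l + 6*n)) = l + 6*n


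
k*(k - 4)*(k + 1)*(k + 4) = k^4 + k^3 - 16*k^2 - 16*k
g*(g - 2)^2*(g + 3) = g^4 - g^3 - 8*g^2 + 12*g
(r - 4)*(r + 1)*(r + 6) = r^3 + 3*r^2 - 22*r - 24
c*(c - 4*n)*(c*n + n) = c^3*n - 4*c^2*n^2 + c^2*n - 4*c*n^2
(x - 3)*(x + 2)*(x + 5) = x^3 + 4*x^2 - 11*x - 30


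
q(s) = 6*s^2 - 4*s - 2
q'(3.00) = 32.00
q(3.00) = 40.00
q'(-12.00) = -148.00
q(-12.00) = 910.00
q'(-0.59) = -11.08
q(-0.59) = 2.45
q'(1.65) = 15.80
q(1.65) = 7.74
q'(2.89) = 30.68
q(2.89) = 36.55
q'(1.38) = 12.56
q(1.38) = 3.91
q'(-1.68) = -24.16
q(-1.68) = 21.65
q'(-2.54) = -34.48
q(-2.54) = 46.87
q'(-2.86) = -38.32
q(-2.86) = 58.52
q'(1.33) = 11.96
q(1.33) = 3.29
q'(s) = 12*s - 4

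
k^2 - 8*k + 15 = (k - 5)*(k - 3)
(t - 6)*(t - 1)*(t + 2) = t^3 - 5*t^2 - 8*t + 12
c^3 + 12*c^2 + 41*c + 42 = (c + 2)*(c + 3)*(c + 7)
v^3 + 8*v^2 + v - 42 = (v - 2)*(v + 3)*(v + 7)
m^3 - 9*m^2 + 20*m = m*(m - 5)*(m - 4)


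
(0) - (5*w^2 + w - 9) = -5*w^2 - w + 9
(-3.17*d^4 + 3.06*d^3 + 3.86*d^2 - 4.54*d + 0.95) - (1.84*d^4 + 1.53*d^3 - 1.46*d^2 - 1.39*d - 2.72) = -5.01*d^4 + 1.53*d^3 + 5.32*d^2 - 3.15*d + 3.67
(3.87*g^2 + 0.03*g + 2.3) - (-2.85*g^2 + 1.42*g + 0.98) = 6.72*g^2 - 1.39*g + 1.32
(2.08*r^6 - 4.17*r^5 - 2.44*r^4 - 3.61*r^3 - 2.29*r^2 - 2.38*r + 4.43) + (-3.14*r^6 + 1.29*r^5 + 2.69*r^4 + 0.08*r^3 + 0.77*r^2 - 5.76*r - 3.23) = -1.06*r^6 - 2.88*r^5 + 0.25*r^4 - 3.53*r^3 - 1.52*r^2 - 8.14*r + 1.2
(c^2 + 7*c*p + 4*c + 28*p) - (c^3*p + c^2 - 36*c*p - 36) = -c^3*p + 43*c*p + 4*c + 28*p + 36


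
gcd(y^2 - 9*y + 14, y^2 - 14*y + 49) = y - 7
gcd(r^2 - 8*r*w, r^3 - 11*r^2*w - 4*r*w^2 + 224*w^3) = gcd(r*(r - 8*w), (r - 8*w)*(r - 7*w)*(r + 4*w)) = r - 8*w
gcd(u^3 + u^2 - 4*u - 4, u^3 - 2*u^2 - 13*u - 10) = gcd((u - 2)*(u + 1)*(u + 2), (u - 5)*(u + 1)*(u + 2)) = u^2 + 3*u + 2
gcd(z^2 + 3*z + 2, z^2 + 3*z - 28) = 1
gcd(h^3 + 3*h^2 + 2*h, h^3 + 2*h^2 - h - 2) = h^2 + 3*h + 2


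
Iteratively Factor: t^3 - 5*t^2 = (t)*(t^2 - 5*t) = t*(t - 5)*(t)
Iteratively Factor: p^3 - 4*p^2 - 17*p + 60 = (p + 4)*(p^2 - 8*p + 15) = (p - 3)*(p + 4)*(p - 5)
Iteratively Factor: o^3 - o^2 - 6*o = (o + 2)*(o^2 - 3*o) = (o - 3)*(o + 2)*(o)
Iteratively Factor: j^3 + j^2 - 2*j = (j + 2)*(j^2 - j) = j*(j + 2)*(j - 1)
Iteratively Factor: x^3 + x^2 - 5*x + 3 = (x - 1)*(x^2 + 2*x - 3) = (x - 1)^2*(x + 3)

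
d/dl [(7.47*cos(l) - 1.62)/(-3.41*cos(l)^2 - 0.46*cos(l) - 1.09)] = (-25.4727*cos(l)^2 + 11.0484*cos(l) + 8.8875)*sin(l)/(11.6281*cos(l)^4 + 3.1372*cos(l)^3 + 7.6454*cos(l)^2 + 1.0028*cos(l) + 1.1881)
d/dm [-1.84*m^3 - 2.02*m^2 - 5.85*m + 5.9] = -5.52*m^2 - 4.04*m - 5.85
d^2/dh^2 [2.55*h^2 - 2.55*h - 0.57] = 5.10000000000000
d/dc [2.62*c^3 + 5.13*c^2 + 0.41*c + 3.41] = 7.86*c^2 + 10.26*c + 0.41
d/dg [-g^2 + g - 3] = 1 - 2*g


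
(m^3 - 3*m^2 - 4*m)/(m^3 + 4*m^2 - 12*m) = (m^2 - 3*m - 4)/(m^2 + 4*m - 12)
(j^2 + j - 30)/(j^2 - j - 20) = (j + 6)/(j + 4)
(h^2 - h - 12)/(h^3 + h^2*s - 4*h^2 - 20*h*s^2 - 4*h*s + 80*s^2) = (-h - 3)/(-h^2 - h*s + 20*s^2)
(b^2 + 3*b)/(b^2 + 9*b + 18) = b/(b + 6)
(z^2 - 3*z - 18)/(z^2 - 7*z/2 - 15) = 2*(z + 3)/(2*z + 5)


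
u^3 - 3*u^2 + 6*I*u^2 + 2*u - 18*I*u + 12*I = (u - 2)*(u - 1)*(u + 6*I)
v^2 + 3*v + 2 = (v + 1)*(v + 2)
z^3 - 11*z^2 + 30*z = z*(z - 6)*(z - 5)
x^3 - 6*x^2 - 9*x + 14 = (x - 7)*(x - 1)*(x + 2)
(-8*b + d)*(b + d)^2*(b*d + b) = -8*b^4*d - 8*b^4 - 15*b^3*d^2 - 15*b^3*d - 6*b^2*d^3 - 6*b^2*d^2 + b*d^4 + b*d^3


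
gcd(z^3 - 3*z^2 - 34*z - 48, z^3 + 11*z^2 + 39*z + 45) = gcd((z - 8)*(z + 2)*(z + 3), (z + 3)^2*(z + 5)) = z + 3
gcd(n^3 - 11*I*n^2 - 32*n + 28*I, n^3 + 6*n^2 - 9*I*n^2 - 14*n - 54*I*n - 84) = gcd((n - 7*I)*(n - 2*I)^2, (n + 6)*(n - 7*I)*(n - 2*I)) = n^2 - 9*I*n - 14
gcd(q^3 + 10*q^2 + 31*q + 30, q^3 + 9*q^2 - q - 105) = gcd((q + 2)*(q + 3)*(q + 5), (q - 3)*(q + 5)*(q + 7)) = q + 5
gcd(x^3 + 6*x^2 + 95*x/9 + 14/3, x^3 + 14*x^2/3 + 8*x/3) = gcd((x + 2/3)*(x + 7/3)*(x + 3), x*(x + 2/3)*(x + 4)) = x + 2/3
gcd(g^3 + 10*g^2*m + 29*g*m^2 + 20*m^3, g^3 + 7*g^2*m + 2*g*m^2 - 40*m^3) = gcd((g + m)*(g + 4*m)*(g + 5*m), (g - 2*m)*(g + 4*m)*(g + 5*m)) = g^2 + 9*g*m + 20*m^2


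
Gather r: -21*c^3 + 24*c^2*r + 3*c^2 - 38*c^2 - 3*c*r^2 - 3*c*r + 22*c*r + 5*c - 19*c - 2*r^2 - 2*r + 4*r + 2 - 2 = -21*c^3 - 35*c^2 - 14*c + r^2*(-3*c - 2) + r*(24*c^2 + 19*c + 2)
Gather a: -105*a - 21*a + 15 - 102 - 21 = -126*a - 108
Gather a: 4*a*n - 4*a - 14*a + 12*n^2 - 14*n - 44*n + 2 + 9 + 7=a*(4*n - 18) + 12*n^2 - 58*n + 18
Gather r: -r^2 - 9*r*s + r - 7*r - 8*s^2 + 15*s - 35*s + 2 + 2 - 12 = -r^2 + r*(-9*s - 6) - 8*s^2 - 20*s - 8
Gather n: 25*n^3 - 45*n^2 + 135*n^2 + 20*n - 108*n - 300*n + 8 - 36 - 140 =25*n^3 + 90*n^2 - 388*n - 168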